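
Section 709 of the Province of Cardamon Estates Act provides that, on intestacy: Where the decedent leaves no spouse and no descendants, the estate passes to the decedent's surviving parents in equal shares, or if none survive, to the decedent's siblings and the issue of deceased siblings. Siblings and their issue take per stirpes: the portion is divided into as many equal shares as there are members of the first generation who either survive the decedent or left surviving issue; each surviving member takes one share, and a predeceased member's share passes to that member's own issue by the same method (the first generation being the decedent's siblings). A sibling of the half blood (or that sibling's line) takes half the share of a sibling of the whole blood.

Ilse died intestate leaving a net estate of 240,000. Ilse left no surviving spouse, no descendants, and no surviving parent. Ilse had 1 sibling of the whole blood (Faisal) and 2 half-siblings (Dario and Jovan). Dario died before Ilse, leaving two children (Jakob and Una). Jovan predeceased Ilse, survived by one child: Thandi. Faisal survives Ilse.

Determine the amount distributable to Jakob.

The entire 240,000 passes to the siblings and their issue.
Counting each half-blood sibling's line as half a unit, there are 2 units in 240,000, so one unit is 120,000. Whole-blood lines (Faisal) take 120,000 each; half-blood lines (Dario and Jovan) take 60,000 each.
Dario's share (60,000) is divided into 2 shares of 30,000: Jakob and Una each take 30,000.
Jovan's share (60,000) passes entirely to Thandi.

Jakob receives 30,000.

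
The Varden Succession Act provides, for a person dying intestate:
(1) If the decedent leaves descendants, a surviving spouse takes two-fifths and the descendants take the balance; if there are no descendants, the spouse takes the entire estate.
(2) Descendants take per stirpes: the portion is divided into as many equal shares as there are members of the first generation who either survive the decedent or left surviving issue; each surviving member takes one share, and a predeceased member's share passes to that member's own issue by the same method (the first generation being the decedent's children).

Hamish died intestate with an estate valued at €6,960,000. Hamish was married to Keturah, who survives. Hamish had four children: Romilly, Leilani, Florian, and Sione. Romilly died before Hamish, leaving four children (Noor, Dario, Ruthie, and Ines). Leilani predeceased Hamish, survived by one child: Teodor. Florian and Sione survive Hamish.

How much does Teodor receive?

Teodor receives €1,044,000.

Keturah takes two-fifths of €6,960,000 = €2,784,000. The remaining €4,176,000 passes to the descendants.
The descendants' portion (€4,176,000) is divided into 4 shares of €1,044,000: Florian and Sione each take €1,044,000; Romilly's €1,044,000 share passes to Romilly's issue; Leilani's €1,044,000 share passes to Leilani's issue.
Romilly's share (€1,044,000) is divided into 4 shares of €261,000: Noor, Dario, Ruthie, and Ines each take €261,000.
Leilani's share (€1,044,000) passes entirely to Teodor.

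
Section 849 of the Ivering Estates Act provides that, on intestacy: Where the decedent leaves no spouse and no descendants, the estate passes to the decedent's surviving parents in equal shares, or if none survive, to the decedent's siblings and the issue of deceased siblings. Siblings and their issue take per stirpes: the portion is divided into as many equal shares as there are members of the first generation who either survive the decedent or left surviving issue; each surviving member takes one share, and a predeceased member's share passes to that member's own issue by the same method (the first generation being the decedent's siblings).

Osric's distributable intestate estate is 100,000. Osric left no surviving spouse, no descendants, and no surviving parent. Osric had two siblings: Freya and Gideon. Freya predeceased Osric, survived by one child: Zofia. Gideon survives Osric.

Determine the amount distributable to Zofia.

Zofia receives 50,000.

The entire 100,000 passes to the siblings and their issue.
That amount (100,000) is divided into 2 shares of 50,000: Gideon takes 50,000; Freya's 50,000 share passes to Freya's issue.
Freya's share (50,000) passes entirely to Zofia.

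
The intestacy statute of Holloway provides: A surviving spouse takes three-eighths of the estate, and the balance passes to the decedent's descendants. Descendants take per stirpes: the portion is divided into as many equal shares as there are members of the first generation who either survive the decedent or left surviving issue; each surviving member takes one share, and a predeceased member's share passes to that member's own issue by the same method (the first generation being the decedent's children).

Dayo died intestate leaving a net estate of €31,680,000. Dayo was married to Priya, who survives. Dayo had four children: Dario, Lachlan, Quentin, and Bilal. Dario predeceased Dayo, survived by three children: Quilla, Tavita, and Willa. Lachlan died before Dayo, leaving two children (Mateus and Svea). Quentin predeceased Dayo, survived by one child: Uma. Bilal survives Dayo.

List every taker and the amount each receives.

Priya takes three-eighths of €31,680,000 = €11,880,000. The remaining €19,800,000 passes to the descendants.
The descendants' portion (€19,800,000) is divided into 4 shares of €4,950,000: Bilal takes €4,950,000; Dario's €4,950,000 share passes to Dario's issue; Lachlan's €4,950,000 share passes to Lachlan's issue; Quentin's €4,950,000 share passes to Quentin's issue.
Dario's share (€4,950,000) is divided into 3 shares of €1,650,000: Quilla, Tavita, and Willa each take €1,650,000.
Lachlan's share (€4,950,000) is divided into 2 shares of €2,475,000: Mateus and Svea each take €2,475,000.
Quentin's share (€4,950,000) passes entirely to Uma.

Priya: €11,880,000; Quilla: €1,650,000; Tavita: €1,650,000; Willa: €1,650,000; Mateus: €2,475,000; Svea: €2,475,000; Uma: €4,950,000; Bilal: €4,950,000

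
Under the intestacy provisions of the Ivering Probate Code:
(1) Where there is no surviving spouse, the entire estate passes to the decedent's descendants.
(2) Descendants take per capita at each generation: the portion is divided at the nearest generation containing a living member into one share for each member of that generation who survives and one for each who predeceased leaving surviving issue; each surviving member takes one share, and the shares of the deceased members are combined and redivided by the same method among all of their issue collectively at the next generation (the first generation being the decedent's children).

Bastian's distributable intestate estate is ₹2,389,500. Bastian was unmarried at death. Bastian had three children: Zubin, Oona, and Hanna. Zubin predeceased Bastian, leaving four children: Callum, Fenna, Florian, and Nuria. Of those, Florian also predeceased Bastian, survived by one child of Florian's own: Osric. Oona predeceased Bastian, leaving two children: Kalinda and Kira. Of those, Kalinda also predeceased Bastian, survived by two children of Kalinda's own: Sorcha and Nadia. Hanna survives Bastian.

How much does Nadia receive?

Nadia receives ₹177,000.

The entire ₹2,389,500 passes to the descendants.
That amount (₹2,389,500) is divided at the children's generation into 3 shares of ₹796,500. Hanna takes ₹796,500. The 2 shares of the deceased (Zubin and Oona) are combined into a pool of ₹1,593,000.
That pool (₹1,593,000) is divided at the grandchildren's generation into 6 shares of ₹265,500. Callum, Fenna, Nuria, and Kira each take ₹265,500. The 2 shares of the deceased (Florian and Kalinda) are combined into a pool of ₹531,000.
That pool (₹531,000) is divided at the great-grandchildren's generation equally among Osric, Sorcha, and Nadia: ₹177,000 each.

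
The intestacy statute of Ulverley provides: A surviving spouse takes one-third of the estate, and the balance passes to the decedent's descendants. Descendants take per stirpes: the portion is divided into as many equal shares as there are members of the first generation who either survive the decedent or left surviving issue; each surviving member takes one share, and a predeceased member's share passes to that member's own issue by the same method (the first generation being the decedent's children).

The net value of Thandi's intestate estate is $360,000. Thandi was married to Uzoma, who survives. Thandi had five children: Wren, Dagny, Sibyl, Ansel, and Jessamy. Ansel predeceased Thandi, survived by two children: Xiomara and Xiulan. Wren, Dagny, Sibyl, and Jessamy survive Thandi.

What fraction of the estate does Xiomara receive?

Uzoma takes one-third of $360,000 = $120,000. The remaining $240,000 passes to the descendants.
The descendants' portion ($240,000) is divided into 5 shares of $48,000: Wren, Dagny, Sibyl, and Jessamy each take $48,000; Ansel's $48,000 share passes to Ansel's issue.
Ansel's share ($48,000) is divided into 2 shares of $24,000: Xiomara and Xiulan each take $24,000.

Xiomara receives 1/15 of the estate.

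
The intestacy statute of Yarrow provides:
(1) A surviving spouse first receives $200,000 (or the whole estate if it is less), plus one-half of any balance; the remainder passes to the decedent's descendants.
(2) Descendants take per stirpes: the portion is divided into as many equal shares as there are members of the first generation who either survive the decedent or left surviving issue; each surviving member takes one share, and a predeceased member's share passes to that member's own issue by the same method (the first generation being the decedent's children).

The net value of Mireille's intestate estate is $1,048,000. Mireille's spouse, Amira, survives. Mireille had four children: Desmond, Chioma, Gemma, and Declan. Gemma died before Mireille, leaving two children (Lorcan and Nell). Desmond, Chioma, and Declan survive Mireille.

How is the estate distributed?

Amira: $624,000; Desmond: $106,000; Chioma: $106,000; Lorcan: $53,000; Nell: $53,000; Declan: $106,000

Amira first takes $200,000, leaving a balance of $848,000. Amira then takes one-half of the balance ($424,000), for a total of $624,000. The remaining $424,000 passes to the descendants.
The descendants' portion ($424,000) is divided into 4 shares of $106,000: Desmond, Chioma, and Declan each take $106,000; Gemma's $106,000 share passes to Gemma's issue.
Gemma's share ($106,000) is divided into 2 shares of $53,000: Lorcan and Nell each take $53,000.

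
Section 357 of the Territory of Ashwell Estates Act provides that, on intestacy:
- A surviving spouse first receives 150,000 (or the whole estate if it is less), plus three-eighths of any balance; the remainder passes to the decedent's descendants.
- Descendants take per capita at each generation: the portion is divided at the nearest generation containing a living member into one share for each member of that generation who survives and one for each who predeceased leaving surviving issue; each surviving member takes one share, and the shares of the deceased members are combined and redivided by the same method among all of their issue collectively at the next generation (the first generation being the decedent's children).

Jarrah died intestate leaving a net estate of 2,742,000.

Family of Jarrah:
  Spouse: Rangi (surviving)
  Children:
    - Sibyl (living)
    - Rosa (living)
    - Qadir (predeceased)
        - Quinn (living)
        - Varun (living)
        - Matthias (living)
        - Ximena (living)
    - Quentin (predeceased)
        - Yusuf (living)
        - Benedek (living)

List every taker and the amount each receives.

Rangi first takes 150,000, leaving a balance of 2,592,000. Rangi then takes three-eighths of the balance (972,000), for a total of 1,122,000. The remaining 1,620,000 passes to the descendants.
The descendants' portion (1,620,000) is divided at the children's generation into 4 shares of 405,000. Sibyl and Rosa each take 405,000. The 2 shares of the deceased (Qadir and Quentin) are combined into a pool of 810,000.
That pool (810,000) is divided at the grandchildren's generation equally among Quinn, Varun, Matthias, Ximena, Yusuf, and Benedek: 135,000 each.

Rangi: 1,122,000; Sibyl: 405,000; Rosa: 405,000; Quinn: 135,000; Varun: 135,000; Matthias: 135,000; Ximena: 135,000; Yusuf: 135,000; Benedek: 135,000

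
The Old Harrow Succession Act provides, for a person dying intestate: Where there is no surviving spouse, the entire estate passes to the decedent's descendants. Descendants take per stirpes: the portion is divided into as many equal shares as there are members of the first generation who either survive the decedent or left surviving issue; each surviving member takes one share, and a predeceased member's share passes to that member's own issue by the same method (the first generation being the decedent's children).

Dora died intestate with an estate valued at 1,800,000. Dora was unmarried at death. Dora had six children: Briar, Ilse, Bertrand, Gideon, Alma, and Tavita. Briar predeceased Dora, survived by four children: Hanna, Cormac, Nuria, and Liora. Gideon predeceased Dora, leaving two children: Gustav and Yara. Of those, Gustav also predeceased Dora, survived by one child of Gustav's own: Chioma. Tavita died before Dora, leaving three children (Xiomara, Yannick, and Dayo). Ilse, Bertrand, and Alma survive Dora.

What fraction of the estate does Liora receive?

Liora receives 1/24 of the estate.

The entire 1,800,000 passes to the descendants.
That amount (1,800,000) is divided into 6 shares of 300,000: Ilse, Bertrand, and Alma each take 300,000; Briar's 300,000 share passes to Briar's issue; Gideon's 300,000 share passes to Gideon's issue; Tavita's 300,000 share passes to Tavita's issue.
Briar's share (300,000) is divided into 4 shares of 75,000: Hanna, Cormac, Nuria, and Liora each take 75,000.
Gideon's share (300,000) is divided into 2 shares of 150,000: Yara takes 150,000; Gustav's 150,000 share passes to Gustav's issue.
Gustav's share (150,000) passes entirely to Chioma.
Tavita's share (300,000) is divided into 3 shares of 100,000: Xiomara, Yannick, and Dayo each take 100,000.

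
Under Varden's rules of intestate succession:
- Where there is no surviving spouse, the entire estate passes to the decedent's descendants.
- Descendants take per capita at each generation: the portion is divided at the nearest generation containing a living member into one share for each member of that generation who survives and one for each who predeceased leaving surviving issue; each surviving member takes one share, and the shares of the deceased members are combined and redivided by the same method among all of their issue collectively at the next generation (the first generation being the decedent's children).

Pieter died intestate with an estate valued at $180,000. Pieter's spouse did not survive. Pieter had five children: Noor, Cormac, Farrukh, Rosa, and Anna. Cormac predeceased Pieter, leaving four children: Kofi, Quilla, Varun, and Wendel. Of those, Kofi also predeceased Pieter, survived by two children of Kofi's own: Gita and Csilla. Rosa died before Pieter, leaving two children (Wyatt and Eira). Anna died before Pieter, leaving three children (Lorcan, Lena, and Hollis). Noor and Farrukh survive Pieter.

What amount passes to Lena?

Lena receives $12,000.

The entire $180,000 passes to the descendants.
That amount ($180,000) is divided at the children's generation into 5 shares of $36,000. Noor and Farrukh each take $36,000. The 3 shares of the deceased (Cormac, Rosa, and Anna) are combined into a pool of $108,000.
That pool ($108,000) is divided at the grandchildren's generation into 9 shares of $12,000. Quilla, Varun, Wendel, Wyatt, Eira, Lorcan, Lena, and Hollis each take $12,000. The remaining share for the deceased Kofi ($12,000) is carried to the next generation.
That pool ($12,000) is divided at the great-grandchildren's generation equally among Gita and Csilla: $6,000 each.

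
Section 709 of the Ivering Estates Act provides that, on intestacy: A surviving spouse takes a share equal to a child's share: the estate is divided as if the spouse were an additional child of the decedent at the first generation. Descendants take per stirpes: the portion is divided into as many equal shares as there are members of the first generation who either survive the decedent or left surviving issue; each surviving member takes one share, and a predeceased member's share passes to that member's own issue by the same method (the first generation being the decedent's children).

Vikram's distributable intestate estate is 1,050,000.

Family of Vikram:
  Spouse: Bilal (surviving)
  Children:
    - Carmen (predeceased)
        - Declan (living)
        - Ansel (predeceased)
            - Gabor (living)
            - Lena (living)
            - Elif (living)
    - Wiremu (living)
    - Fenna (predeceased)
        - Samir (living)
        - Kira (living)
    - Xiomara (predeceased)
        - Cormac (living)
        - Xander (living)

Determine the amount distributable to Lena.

The spouse counts as an additional share at the children's level, so there are 5 primary shares of 210,000. Bilal takes one such share (210,000).
The children's combined portion (840,000) is divided into 4 shares of 210,000: Wiremu takes 210,000; Carmen's 210,000 share passes to Carmen's issue; Fenna's 210,000 share passes to Fenna's issue; Xiomara's 210,000 share passes to Xiomara's issue.
Carmen's share (210,000) is divided into 2 shares of 105,000: Declan takes 105,000; Ansel's 105,000 share passes to Ansel's issue.
Ansel's share (105,000) is divided into 3 shares of 35,000: Gabor, Lena, and Elif each take 35,000.
Fenna's share (210,000) is divided into 2 shares of 105,000: Samir and Kira each take 105,000.
Xiomara's share (210,000) is divided into 2 shares of 105,000: Cormac and Xander each take 105,000.

Lena receives 35,000.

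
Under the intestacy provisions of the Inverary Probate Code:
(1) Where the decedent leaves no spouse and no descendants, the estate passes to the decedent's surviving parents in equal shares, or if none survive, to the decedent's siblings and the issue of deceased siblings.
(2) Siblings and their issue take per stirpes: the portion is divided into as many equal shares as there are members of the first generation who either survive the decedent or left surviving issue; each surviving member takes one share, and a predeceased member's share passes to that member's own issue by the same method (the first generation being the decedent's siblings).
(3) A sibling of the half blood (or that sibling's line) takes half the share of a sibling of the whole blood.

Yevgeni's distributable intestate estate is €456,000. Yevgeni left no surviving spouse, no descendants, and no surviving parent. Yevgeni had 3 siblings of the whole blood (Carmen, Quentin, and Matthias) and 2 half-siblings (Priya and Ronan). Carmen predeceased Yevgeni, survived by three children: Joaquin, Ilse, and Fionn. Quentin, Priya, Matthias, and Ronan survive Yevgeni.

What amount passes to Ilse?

The entire €456,000 passes to the siblings and their issue.
Counting each half-blood sibling's line as half a unit, there are 4 units in €456,000, so one unit is €114,000. Whole-blood lines (Carmen, Quentin, and Matthias) take €114,000 each; half-blood lines (Priya and Ronan) take €57,000 each.
Carmen's share (€114,000) is divided into 3 shares of €38,000: Joaquin, Ilse, and Fionn each take €38,000.

Ilse receives €38,000.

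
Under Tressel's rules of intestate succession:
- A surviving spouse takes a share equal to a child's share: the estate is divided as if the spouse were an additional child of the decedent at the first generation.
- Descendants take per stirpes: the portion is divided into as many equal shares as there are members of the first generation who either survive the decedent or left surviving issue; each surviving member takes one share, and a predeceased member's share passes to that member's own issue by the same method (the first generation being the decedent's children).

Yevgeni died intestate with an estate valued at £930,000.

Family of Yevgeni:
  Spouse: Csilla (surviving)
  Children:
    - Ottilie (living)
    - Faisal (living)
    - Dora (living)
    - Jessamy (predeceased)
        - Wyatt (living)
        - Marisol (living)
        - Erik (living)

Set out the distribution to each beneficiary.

The spouse counts as an additional share at the children's level, so there are 5 primary shares of £186,000. Csilla takes one such share (£186,000).
The children's combined portion (£744,000) is divided into 4 shares of £186,000: Ottilie, Faisal, and Dora each take £186,000; Jessamy's £186,000 share passes to Jessamy's issue.
Jessamy's share (£186,000) is divided into 3 shares of £62,000: Wyatt, Marisol, and Erik each take £62,000.

Csilla: £186,000; Ottilie: £186,000; Faisal: £186,000; Dora: £186,000; Wyatt: £62,000; Marisol: £62,000; Erik: £62,000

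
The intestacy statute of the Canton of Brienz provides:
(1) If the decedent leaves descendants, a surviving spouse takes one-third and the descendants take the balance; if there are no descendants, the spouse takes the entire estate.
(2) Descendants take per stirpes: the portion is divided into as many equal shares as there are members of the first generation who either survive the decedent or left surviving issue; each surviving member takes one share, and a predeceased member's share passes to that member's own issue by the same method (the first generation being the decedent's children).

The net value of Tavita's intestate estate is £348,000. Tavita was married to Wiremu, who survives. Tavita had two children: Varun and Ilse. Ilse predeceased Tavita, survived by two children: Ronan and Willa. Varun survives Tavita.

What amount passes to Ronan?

Ronan receives £58,000.

Wiremu takes one-third of £348,000 = £116,000. The remaining £232,000 passes to the descendants.
The descendants' portion (£232,000) is divided into 2 shares of £116,000: Varun takes £116,000; Ilse's £116,000 share passes to Ilse's issue.
Ilse's share (£116,000) is divided into 2 shares of £58,000: Ronan and Willa each take £58,000.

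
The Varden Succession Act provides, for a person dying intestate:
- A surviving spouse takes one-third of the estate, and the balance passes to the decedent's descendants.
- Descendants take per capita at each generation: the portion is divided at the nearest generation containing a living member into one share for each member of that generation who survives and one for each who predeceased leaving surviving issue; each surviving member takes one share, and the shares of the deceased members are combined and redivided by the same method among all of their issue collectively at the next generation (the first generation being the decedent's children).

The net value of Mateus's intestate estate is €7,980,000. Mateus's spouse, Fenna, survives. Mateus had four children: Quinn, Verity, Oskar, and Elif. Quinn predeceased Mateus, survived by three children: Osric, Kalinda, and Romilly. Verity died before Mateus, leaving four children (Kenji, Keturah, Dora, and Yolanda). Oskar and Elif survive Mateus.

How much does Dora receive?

Fenna takes one-third of €7,980,000 = €2,660,000. The remaining €5,320,000 passes to the descendants.
The descendants' portion (€5,320,000) is divided at the children's generation into 4 shares of €1,330,000. Oskar and Elif each take €1,330,000. The 2 shares of the deceased (Quinn and Verity) are combined into a pool of €2,660,000.
That pool (€2,660,000) is divided at the grandchildren's generation equally among Osric, Kalinda, Romilly, Kenji, Keturah, Dora, and Yolanda: €380,000 each.

Dora receives €380,000.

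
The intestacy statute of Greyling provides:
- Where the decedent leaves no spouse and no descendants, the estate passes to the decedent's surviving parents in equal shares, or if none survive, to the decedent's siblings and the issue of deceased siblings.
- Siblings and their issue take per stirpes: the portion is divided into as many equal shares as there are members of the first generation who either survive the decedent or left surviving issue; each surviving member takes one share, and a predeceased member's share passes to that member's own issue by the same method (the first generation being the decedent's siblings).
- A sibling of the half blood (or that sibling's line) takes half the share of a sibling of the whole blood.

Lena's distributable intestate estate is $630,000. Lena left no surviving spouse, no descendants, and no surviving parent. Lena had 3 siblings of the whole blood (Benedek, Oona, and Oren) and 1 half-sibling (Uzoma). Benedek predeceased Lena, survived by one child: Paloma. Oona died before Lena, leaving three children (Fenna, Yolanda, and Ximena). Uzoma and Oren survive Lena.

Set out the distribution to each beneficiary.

The entire $630,000 passes to the siblings and their issue.
Counting each half-blood sibling's line as half a unit, there are 7/2 units in $630,000, so one unit is $180,000. Whole-blood lines (Benedek, Oona, and Oren) take $180,000 each; half-blood lines (Uzoma) take $90,000 each.
Benedek's share ($180,000) passes entirely to Paloma.
Oona's share ($180,000) is divided into 3 shares of $60,000: Fenna, Yolanda, and Ximena each take $60,000.

Paloma: $180,000; Uzoma: $90,000; Fenna: $60,000; Yolanda: $60,000; Ximena: $60,000; Oren: $180,000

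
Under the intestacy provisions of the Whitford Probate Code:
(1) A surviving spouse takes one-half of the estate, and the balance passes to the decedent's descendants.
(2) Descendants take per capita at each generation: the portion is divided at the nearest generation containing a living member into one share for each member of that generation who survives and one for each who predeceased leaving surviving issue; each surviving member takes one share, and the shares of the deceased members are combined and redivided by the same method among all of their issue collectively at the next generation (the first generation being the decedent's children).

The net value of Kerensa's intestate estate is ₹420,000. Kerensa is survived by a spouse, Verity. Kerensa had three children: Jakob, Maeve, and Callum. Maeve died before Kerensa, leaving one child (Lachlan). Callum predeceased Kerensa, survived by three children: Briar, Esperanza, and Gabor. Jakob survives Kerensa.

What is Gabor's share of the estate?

Verity takes one-half of ₹420,000 = ₹210,000. The remaining ₹210,000 passes to the descendants.
The descendants' portion (₹210,000) is divided at the children's generation into 3 shares of ₹70,000. Jakob takes ₹70,000. The 2 shares of the deceased (Maeve and Callum) are combined into a pool of ₹140,000.
That pool (₹140,000) is divided at the grandchildren's generation equally among Lachlan, Briar, Esperanza, and Gabor: ₹35,000 each.

Gabor receives ₹35,000.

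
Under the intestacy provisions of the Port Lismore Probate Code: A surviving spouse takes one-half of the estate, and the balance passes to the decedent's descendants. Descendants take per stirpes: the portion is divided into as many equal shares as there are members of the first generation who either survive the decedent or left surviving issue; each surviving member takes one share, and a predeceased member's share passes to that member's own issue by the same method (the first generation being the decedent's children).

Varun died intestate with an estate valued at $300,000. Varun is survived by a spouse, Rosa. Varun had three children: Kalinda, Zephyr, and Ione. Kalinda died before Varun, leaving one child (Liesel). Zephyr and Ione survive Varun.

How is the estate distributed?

Rosa takes one-half of $300,000 = $150,000. The remaining $150,000 passes to the descendants.
The descendants' portion ($150,000) is divided into 3 shares of $50,000: Zephyr and Ione each take $50,000; Kalinda's $50,000 share passes to Kalinda's issue.
Kalinda's share ($50,000) passes entirely to Liesel.

Rosa: $150,000; Liesel: $50,000; Zephyr: $50,000; Ione: $50,000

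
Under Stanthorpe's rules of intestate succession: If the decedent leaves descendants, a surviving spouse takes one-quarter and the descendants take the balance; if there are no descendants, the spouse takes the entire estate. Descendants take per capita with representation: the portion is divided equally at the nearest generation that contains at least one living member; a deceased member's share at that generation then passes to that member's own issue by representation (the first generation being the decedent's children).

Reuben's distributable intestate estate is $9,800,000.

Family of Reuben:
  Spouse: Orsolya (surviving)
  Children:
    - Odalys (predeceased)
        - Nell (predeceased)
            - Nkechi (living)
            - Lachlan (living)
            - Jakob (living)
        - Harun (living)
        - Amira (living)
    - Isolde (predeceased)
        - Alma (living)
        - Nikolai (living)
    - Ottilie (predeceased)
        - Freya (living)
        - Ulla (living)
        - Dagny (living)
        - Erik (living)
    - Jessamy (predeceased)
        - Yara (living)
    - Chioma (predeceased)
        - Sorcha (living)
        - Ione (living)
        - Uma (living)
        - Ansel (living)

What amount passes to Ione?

Ione receives $525,000.

Orsolya takes one-quarter of $9,800,000 = $2,450,000. The remaining $7,350,000 passes to the descendants.
No child survives, so the initial division is made at the grandchildren's generation.
The descendants' portion ($7,350,000) is divided into 14 shares of $525,000: Harun, Amira, Alma, Nikolai, Freya, Ulla, Dagny, Erik, Yara, Sorcha, Ione, Uma, and Ansel each take $525,000; Nell's $525,000 share passes to Nell's issue.
Nell's share ($525,000) is divided into 3 shares of $175,000: Nkechi, Lachlan, and Jakob each take $175,000.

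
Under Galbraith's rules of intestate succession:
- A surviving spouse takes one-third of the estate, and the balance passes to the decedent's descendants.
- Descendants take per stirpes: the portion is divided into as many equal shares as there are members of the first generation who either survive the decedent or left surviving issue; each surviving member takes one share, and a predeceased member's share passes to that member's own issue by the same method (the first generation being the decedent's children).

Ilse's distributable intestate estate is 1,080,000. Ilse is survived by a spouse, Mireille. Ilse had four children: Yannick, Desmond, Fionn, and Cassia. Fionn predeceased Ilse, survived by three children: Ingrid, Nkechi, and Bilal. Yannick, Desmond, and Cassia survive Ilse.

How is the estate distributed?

Mireille takes one-third of 1,080,000 = 360,000. The remaining 720,000 passes to the descendants.
The descendants' portion (720,000) is divided into 4 shares of 180,000: Yannick, Desmond, and Cassia each take 180,000; Fionn's 180,000 share passes to Fionn's issue.
Fionn's share (180,000) is divided into 3 shares of 60,000: Ingrid, Nkechi, and Bilal each take 60,000.

Mireille: 360,000; Yannick: 180,000; Desmond: 180,000; Ingrid: 60,000; Nkechi: 60,000; Bilal: 60,000; Cassia: 180,000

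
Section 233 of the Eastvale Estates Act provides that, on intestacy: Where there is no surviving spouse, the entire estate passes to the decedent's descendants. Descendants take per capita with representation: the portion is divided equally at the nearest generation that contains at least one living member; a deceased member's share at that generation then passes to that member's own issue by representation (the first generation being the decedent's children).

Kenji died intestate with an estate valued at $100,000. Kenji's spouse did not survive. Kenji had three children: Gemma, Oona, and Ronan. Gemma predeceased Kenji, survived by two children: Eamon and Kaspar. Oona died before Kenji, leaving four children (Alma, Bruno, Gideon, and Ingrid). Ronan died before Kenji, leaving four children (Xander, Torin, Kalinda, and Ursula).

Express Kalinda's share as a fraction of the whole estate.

The entire $100,000 passes to the descendants.
No child survives, so the initial division is made at the grandchildren's generation.
That amount ($100,000) is divided into 10 shares of $10,000: Eamon, Kaspar, Alma, Bruno, Gideon, Ingrid, Xander, Torin, Kalinda, and Ursula each take $10,000.

Kalinda receives 1/10 of the estate.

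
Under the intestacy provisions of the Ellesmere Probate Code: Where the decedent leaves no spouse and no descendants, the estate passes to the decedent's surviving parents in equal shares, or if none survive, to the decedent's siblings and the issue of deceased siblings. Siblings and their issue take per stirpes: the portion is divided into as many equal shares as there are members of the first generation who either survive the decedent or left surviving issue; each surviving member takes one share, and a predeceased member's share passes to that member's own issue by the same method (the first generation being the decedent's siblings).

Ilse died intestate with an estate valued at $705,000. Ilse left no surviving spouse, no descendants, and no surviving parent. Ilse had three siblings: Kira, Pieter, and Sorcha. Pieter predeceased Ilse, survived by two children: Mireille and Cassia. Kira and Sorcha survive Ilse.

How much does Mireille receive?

The entire $705,000 passes to the siblings and their issue.
That amount ($705,000) is divided into 3 shares of $235,000: Kira and Sorcha each take $235,000; Pieter's $235,000 share passes to Pieter's issue.
Pieter's share ($235,000) is divided into 2 shares of $117,500: Mireille and Cassia each take $117,500.

Mireille receives $117,500.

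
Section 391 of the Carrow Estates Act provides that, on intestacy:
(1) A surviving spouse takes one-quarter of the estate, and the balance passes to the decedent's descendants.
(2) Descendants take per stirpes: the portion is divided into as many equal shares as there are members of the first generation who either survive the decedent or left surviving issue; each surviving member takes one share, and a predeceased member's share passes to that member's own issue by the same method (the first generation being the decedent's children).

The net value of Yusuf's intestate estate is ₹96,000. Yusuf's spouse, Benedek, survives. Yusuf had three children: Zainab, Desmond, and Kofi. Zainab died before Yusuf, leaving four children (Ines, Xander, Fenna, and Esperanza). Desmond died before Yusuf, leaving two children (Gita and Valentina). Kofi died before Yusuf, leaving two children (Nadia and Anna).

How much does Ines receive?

Benedek takes one-quarter of ₹96,000 = ₹24,000. The remaining ₹72,000 passes to the descendants.
The descendants' portion (₹72,000) is divided into 3 shares of ₹24,000: Zainab's ₹24,000 share passes to Zainab's issue; Desmond's ₹24,000 share passes to Desmond's issue; Kofi's ₹24,000 share passes to Kofi's issue.
Zainab's share (₹24,000) is divided into 4 shares of ₹6,000: Ines, Xander, Fenna, and Esperanza each take ₹6,000.
Desmond's share (₹24,000) is divided into 2 shares of ₹12,000: Gita and Valentina each take ₹12,000.
Kofi's share (₹24,000) is divided into 2 shares of ₹12,000: Nadia and Anna each take ₹12,000.

Ines receives ₹6,000.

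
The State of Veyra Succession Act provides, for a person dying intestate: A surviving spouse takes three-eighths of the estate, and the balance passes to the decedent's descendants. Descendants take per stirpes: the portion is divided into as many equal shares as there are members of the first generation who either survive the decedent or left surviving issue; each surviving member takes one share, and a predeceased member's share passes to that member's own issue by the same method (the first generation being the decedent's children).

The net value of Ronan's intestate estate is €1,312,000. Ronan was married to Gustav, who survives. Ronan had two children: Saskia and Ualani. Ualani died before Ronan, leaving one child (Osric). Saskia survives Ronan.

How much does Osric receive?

Gustav takes three-eighths of €1,312,000 = €492,000. The remaining €820,000 passes to the descendants.
The descendants' portion (€820,000) is divided into 2 shares of €410,000: Saskia takes €410,000; Ualani's €410,000 share passes to Ualani's issue.
Ualani's share (€410,000) passes entirely to Osric.

Osric receives €410,000.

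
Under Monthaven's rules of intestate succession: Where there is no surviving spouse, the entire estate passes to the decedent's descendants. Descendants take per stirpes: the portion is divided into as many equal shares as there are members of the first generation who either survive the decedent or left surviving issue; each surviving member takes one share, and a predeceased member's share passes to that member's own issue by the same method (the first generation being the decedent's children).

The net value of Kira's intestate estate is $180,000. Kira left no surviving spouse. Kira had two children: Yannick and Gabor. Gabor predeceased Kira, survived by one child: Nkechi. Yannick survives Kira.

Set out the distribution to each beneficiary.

The entire $180,000 passes to the descendants.
That amount ($180,000) is divided into 2 shares of $90,000: Yannick takes $90,000; Gabor's $90,000 share passes to Gabor's issue.
Gabor's share ($90,000) passes entirely to Nkechi.

Yannick: $90,000; Nkechi: $90,000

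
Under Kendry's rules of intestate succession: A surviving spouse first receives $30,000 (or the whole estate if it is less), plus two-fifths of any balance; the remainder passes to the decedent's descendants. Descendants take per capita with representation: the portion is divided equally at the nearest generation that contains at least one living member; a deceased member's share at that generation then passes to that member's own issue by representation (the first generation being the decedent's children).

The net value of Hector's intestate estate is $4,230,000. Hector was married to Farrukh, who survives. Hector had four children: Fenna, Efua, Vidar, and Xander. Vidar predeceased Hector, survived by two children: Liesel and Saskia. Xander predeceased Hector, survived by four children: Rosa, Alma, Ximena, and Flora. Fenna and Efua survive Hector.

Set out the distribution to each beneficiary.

Farrukh first takes $30,000, leaving a balance of $4,200,000. Farrukh then takes two-fifths of the balance ($1,680,000), for a total of $1,710,000. The remaining $2,520,000 passes to the descendants.
The descendants' portion ($2,520,000) is divided into 4 shares of $630,000: Fenna and Efua each take $630,000; Vidar's $630,000 share passes to Vidar's issue; Xander's $630,000 share passes to Xander's issue.
Vidar's share ($630,000) is divided into 2 shares of $315,000: Liesel and Saskia each take $315,000.
Xander's share ($630,000) is divided into 4 shares of $157,500: Rosa, Alma, Ximena, and Flora each take $157,500.

Farrukh: $1,710,000; Fenna: $630,000; Efua: $630,000; Liesel: $315,000; Saskia: $315,000; Rosa: $157,500; Alma: $157,500; Ximena: $157,500; Flora: $157,500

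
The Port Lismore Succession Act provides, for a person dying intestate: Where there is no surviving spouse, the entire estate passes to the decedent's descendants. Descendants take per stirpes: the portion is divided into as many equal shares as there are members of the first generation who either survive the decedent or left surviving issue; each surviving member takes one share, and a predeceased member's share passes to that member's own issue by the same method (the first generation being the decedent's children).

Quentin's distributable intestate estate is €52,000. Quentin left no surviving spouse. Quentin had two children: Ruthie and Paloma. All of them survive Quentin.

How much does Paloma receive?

The entire €52,000 passes to the descendants.
That amount (€52,000) is divided into 2 shares of €26,000: Ruthie and Paloma each take €26,000.

Paloma receives €26,000.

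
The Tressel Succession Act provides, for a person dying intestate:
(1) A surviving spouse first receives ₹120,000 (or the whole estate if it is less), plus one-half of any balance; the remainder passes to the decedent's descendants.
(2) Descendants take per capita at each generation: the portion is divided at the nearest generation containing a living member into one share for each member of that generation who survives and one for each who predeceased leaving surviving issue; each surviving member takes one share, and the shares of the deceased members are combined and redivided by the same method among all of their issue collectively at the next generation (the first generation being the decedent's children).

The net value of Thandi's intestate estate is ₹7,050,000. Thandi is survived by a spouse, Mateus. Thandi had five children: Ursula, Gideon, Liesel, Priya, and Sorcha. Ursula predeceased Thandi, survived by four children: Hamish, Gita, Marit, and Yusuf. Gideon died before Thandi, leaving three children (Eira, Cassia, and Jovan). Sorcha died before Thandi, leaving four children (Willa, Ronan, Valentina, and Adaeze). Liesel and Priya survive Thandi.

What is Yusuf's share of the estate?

Yusuf receives ₹189,000.

Mateus first takes ₹120,000, leaving a balance of ₹6,930,000. Mateus then takes one-half of the balance (₹3,465,000), for a total of ₹3,585,000. The remaining ₹3,465,000 passes to the descendants.
The descendants' portion (₹3,465,000) is divided at the children's generation into 5 shares of ₹693,000. Liesel and Priya each take ₹693,000. The 3 shares of the deceased (Ursula, Gideon, and Sorcha) are combined into a pool of ₹2,079,000.
That pool (₹2,079,000) is divided at the grandchildren's generation equally among Hamish, Gita, Marit, Yusuf, Eira, Cassia, Jovan, Willa, Ronan, Valentina, and Adaeze: ₹189,000 each.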